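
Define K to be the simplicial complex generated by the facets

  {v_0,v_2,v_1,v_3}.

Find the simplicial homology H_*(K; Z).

Take the total order v_0 < v_1 < v_2 < v_3 on the vertex set. Then K (dimension 3) consists of the simplices:

  0-simplices (4): [v_0], [v_1], [v_2], [v_3]
  1-simplices (6): [v_0,v_1], [v_0,v_2], [v_0,v_3], [v_1,v_2], [v_1,v_3], [v_2,v_3]
  2-simplices (4): [v_0,v_1,v_2], [v_0,v_1,v_3], [v_0,v_2,v_3], [v_1,v_2,v_3]
  3-simplices (1): [v_0,v_1,v_2,v_3]

so the chain groups are C_0 ≅ Z^4, C_1 ≅ Z^6, C_2 ≅ Z^4, C_3 ≅ Z^1.

The boundary map ∂_1: C_1 → C_0 is given by ∂[p,q] = [q] − [p].
As a 4×6 matrix over Z this has rank 3, with invariant factors (1,1,1).

The boundary map ∂_2: C_2 → C_1 sends each 2-simplex [p,q,r] to [q,r] − [p,r] + [p,q]. For instance
  ∂[v_1,v_2,v_3] = [v_2,v_3] − [v_1,v_3] + [v_1,v_2],
  ∂[v_0,v_1,v_2] = [v_1,v_2] − [v_0,v_2] + [v_0,v_1].
This gives a 6×4 integer matrix of rank 3; reducing to Smith normal form yields diagonal entries (1,1,1).

Boundary ∂_3: C_3 → C_2 sends each 3-simplex σ to the alternating sum Σ_i (−1)^i (σ with its i-th vertex removed). For instance
  ∂[v_0,v_1,v_2,v_3] = [v_1,v_2,v_3] − [v_0,v_2,v_3] + [v_0,v_1,v_3] − [v_0,v_1,v_2].
This gives a 4×1 integer matrix of rank 1; reducing to Smith normal form yields diagonal entries (1).

From H_k ≅ ker(∂_k) / im(∂_{k+1}) we obtain:

  H_0: rank C_0 − rank ∂_1 = 4 − 3 = 1, and the invariant factors of ∂_1 are all 1, so H_0 = Z.
  H_1: rank ker ∂_1 − rank ∂_2 = (6 − 3) − 3 = 0, and the invariant factors of ∂_2 are all 1, so H_1 = 0.
  H_2: rank ker ∂_2 − rank ∂_3 = (4 − 3) − 1 = 0, and the invariant factors of ∂_3 are all 1, so H_2 = 0.
  H_3: rank ker ∂_3 − rank ∂_4 = (1 − 1) − 0 = 0, and there is no ∂_4, so H_3 = 0.

(K is a triangulation of the 3-simplex.)

H_0 ≅ Z,  H_1 = 0,  H_2 = 0,  H_3 = 0.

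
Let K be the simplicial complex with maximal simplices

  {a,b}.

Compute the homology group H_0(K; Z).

H_0 ≅ Z.

Take the total order a < b on the vertex set. Then K (dimension 1) consists of the simplices:

  0-simplices (2): a, b
  1-simplices (1): ab

Hence C_0 ≅ Z^2, C_1 ≅ Z^1.

Boundary ∂_1: C_1 → C_0 sends each edge [p,q] (with p < q) to q − p.
The 2×1 boundary matrix has rank 1 and Smith normal form diag(1).

Reading off H_k = ker ∂_k / im ∂_{k+1}:

  H_0: rank C_0 − rank ∂_1 = 2 − 1 = 1, and the invariant factors of ∂_1 are all 1, so H_0 ≅ Z.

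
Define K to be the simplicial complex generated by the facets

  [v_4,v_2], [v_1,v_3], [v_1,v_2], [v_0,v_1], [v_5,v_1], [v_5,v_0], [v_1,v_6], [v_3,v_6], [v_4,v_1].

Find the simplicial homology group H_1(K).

Take the total order v_0 < v_1 < v_2 < v_3 < v_4 < v_5 < v_6 on the vertex set. Then K (dimension 1) consists of the simplices:

  0-simplices (7): [v_0], [v_1], [v_2], [v_3], [v_4], [v_5], [v_6]
  1-simplices (9): [v_0,v_1], [v_0,v_5], [v_1,v_2], [v_1,v_3], [v_1,v_4], [v_1,v_5], [v_1,v_6], [v_2,v_4], [v_3,v_6]

giving chain groups C_0 ≅ Z^7, C_1 ≅ Z^9.

Boundary ∂_1: C_1 → C_0 sends each edge [p,q] (with p < q) to q − p.
As a 7×9 matrix over Z this has rank 6, with invariant factors (1,1,1,1,1,1).

From H_k ≅ ker(∂_k) / im(∂_{k+1}) we obtain:

  H_1: rank ker ∂_1 − rank ∂_2 = (9 − 6) − 0 = 3, and there is no ∂_2, so H_1 ≅ Z^3.

H_1 = Z^3.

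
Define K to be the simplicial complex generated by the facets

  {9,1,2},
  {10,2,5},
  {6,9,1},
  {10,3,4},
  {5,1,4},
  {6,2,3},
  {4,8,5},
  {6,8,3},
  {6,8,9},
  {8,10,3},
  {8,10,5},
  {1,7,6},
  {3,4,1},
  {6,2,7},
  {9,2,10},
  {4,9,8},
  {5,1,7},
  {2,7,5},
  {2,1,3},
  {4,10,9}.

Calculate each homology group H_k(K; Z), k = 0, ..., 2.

H_0 = Z,  H_1 = Z ⊕ Z/2Z,  H_2 = 0.

Order the vertices as 1 < 2 < 3 < 4 < 5 < 6 < 7 < 8 < 9 < 10. Listing each simplex with vertices in this order, K has dimension 2 with simplices:

  0-simplices (10): [1], [2], [3], [4], [5], [6], [7], [8], [9], [10]
  1-simplices (30): (30 of them)
  2-simplices (20): (20 of them)

Hence C_0 ≅ Z^10, C_1 ≅ Z^30, C_2 ≅ Z^20.

The boundary map ∂_1: C_1 → C_0 maps an edge to its endpoints' difference, ∂[p,q] = q − p. For instance
  ∂[4,9] = [9] − [4].
The resulting 10×30 matrix has rank 9, and its Smith normal form has invariant factors (1,1,1,1,1,1,1,1,1).

The boundary map ∂_2: C_2 → C_1 maps a triangle to the signed sum of its edges. For instance
  ∂[1,5,7] = [5,7] − [1,7] + [1,5],
  ∂[5,8,10] = [8,10] − [5,10] + [5,8].
The 30×20 boundary matrix has rank 20 and Smith normal form diag(1,1,1,1,1,1,1,1,1,1,1,1,1,1,1,1,1,1,1,2).

Now H_k = ker ∂_k / im ∂_{k+1}, so:

  H_0: rank C_0 − rank ∂_1 = 10 − 9 = 1, and the invariant factors of ∂_1 are all 1, so H_0 ≅ Z.
  H_1: rank ker ∂_1 − rank ∂_2 = (30 − 9) − 20 = 1, and ∂_2 has invariant factor 2 > 1, so H_1 ≅ Z ⊕ Z/2Z.
  H_2: rank ker ∂_2 − rank ∂_3 = (20 − 20) − 0 = 0, and there is no ∂_3, so H_2 ≅ 0.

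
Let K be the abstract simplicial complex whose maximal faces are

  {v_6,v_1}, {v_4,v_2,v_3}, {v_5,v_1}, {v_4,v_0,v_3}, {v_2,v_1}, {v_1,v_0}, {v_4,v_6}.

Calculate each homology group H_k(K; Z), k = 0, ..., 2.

H_0 ≅ Z,  H_1 ≅ Z^2,  H_2 = 0.

We work with the vertex ordering v_0 < v_1 < v_2 < v_3 < v_4 < v_5 < v_6. The simplices of K, each written with vertices in increasing order, are:

  0-simplices (7): [v_0], [v_1], [v_2], [v_3], [v_4], [v_5], [v_6]
  1-simplices (10): [v_0,v_1], [v_0,v_3], [v_0,v_4], [v_1,v_2], [v_1,v_5], [v_1,v_6], [v_2,v_3], [v_2,v_4], [v_3,v_4], [v_4,v_6]
  2-simplices (2): [v_0,v_3,v_4], [v_2,v_3,v_4]

giving chain groups C_0 ≅ Z^7, C_1 ≅ Z^10, C_2 ≅ Z^2.

Boundary ∂_1: C_1 → C_0 maps an edge to its endpoints' difference, ∂[p,q] = q − p.
As a 7×10 matrix over Z this has rank 6, with invariant factors (1,1,1,1,1,1).

Boundary ∂_2: C_2 → C_1 sends each 2-simplex [p,q,r] to [q,r] − [p,r] + [p,q]. For instance
  ∂[v_0,v_3,v_4] = [v_3,v_4] − [v_0,v_4] + [v_0,v_3],
  ∂[v_2,v_3,v_4] = [v_3,v_4] − [v_2,v_4] + [v_2,v_3].
This gives a 10×2 integer matrix of rank 2; reducing to Smith normal form yields diagonal entries (1,1).

Computing H_k = (kernel of ∂_k) / (image of ∂_{k+1}):

  H_0: rank C_0 − rank ∂_1 = 7 − 6 = 1, and the invariant factors of ∂_1 are all 1, so H_0 ≅ Z.
  H_1: rank ker ∂_1 − rank ∂_2 = (10 − 6) − 2 = 2, and the invariant factors of ∂_2 are all 1, so H_1 ≅ Z^2.
  H_2: rank ker ∂_2 − rank ∂_3 = (2 − 2) − 0 = 0, and there is no ∂_3, so H_2 ≅ 0.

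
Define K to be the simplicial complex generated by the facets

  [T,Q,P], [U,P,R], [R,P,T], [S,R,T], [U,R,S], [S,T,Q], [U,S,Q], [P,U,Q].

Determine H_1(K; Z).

We work with the vertex ordering P < Q < R < S < T < U. The simplices of K, each written with vertices in increasing order, are:

  0-simplices (6): P, Q, R, S, T, U
  1-simplices (12): PQ, PR, PT, PU, QS, QT, QU, RS, RT, RU, ST, SU
  2-simplices (8): PQT, PQU, PRT, PRU, QST, QSU, RST, RSU

giving chain groups C_0 ≅ Z^6, C_1 ≅ Z^12, C_2 ≅ Z^8.

The boundary map ∂_1: C_1 → C_0 sends each edge [p,q] (with p < q) to q − p. For instance
  ∂RU = U − R.
This gives a 6×12 integer matrix of rank 5; reducing to Smith normal form yields diagonal entries (1,1,1,1,1).

The boundary map ∂_2: C_2 → C_1 maps a triangle to the signed sum of its edges. For instance
  ∂PRU = RU − PU + PR,
  ∂QST = ST − QT + QS.
The resulting 12×8 matrix has rank 7, and its Smith normal form has invariant factors (1,1,1,1,1,1,1).

From H_k ≅ ker(∂_k) / im(∂_{k+1}) we obtain:

  H_1: rank ker ∂_1 − rank ∂_2 = (12 − 5) − 7 = 0, and the invariant factors of ∂_2 are all 1, so H_1 = 0.

H_1 = 0.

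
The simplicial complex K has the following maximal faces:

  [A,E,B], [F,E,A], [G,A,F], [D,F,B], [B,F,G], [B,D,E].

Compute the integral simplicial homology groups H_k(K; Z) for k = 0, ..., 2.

H_0 = Z,  H_1 = Z,  H_2 = 0.

Fix the vertex order A < B < D < E < F < G and write every simplex with vertices in increasing order. Then dim K = 2 and the simplices of K are:

  0-simplices (6): A, B, D, E, F, G
  1-simplices (12): AB, AE, AF, AG, BD, BE, BF, BG, DE, DF, EF, FG
  2-simplices (6): ABE, AEF, AFG, BDE, BDF, BFG

so the chain groups are C_0 ≅ Z^6, C_1 ≅ Z^12, C_2 ≅ Z^6.

The boundary map ∂_1: C_1 → C_0 maps an edge to its endpoints' difference, ∂[p,q] = q − p.
This gives a 6×12 integer matrix of rank 5; reducing to Smith normal form yields diagonal entries (1,1,1,1,1).

∂_2: C_2 → C_1 maps a triangle to the signed sum of its edges. For instance
  ∂AEF = EF − AF + AE,
  ∂BFG = FG − BG + BF.
The 12×6 boundary matrix has rank 6 and Smith normal form diag(1,1,1,1,1,1).

Now H_k = ker ∂_k / im ∂_{k+1}, so:

  H_0: rank C_0 − rank ∂_1 = 6 − 5 = 1, and the invariant factors of ∂_1 are all 1, so H_0 ≅ Z.
  H_1: rank ker ∂_1 − rank ∂_2 = (12 − 5) − 6 = 1, and the invariant factors of ∂_2 are all 1, so H_1 ≅ Z.
  H_2: rank ker ∂_2 − rank ∂_3 = (6 − 6) − 0 = 0, and there is no ∂_3, so H_2 ≅ 0.

(K is a triangulation of the cylinder S^1 x I.)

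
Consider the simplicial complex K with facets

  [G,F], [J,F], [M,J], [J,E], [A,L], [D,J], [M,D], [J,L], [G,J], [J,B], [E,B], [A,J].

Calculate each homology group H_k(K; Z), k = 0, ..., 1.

H_0 = Z,  H_1 = Z^4.

Fix the vertex order A < B < D < E < F < G < J < L < M and write every simplex with vertices in increasing order. Then dim K = 1 and the simplices of K are:

  0-simplices (9): A, B, D, E, F, G, J, L, M
  1-simplices (12): AJ, AL, BE, BJ, DJ, DM, EJ, FG, FJ, GJ, JL, JM

so the chain groups are C_0 ≅ Z^9, C_1 ≅ Z^12.

∂_1: C_1 → C_0 maps an edge to its endpoints' difference, ∂[p,q] = q − p. For instance
  ∂BJ = J − B.
The resulting 9×12 matrix has rank 8, and its Smith normal form has invariant factors (1,1,1,1,1,1,1,1).

Now H_k = ker ∂_k / im ∂_{k+1}, so:

  H_0: rank C_0 − rank ∂_1 = 9 − 8 = 1, and the invariant factors of ∂_1 are all 1, so H_0 ≅ Z.
  H_1: rank ker ∂_1 − rank ∂_2 = (12 − 8) − 0 = 4, and there is no ∂_2, so H_1 ≅ Z^4.

As a check, the Euler characteristic is 9 − 12 = -3, which agrees with 1 − 4 = -3.
(K is a triangulation of a wedge of 4 circles.)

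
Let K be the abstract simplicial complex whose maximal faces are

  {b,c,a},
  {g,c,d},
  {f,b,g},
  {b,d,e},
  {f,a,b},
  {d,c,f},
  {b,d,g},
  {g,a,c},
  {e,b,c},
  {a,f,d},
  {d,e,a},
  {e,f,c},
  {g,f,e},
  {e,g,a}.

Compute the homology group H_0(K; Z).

Take the total order a < b < c < d < e < f < g on the vertex set. Then K (dimension 2) consists of the simplices:

  0-simplices (7): a, b, c, d, e, f, g
  1-simplices (21): ab, ac, ad, ae, af, ag, bc, bd, be, bf, bg, cd, ce, cf, cg, de, df, dg, ef, eg, fg
  2-simplices (14): abc, abf, acg, ade, adf, aeg, bce, bde, bdg, bfg, cdf, cdg, cef, efg

Hence C_0 ≅ Z^7, C_1 ≅ Z^21, C_2 ≅ Z^14.

∂_1: C_1 → C_0 sends each edge [p,q] (with p < q) to q − p. For instance
  ∂dg = g − d.
As a 7×21 matrix over Z this has rank 6, with invariant factors (1,1,1,1,1,1).

∂_2: C_2 → C_1 acts by ∂[p,q,r] = [q,r] − [p,r] + [p,q]. For instance
  ∂bce = ce − be + bc,
  ∂aeg = eg − ag + ae.
This gives a 21×14 integer matrix of rank 13; reducing to Smith normal form yields diagonal entries (1,1,1,1,1,1,1,1,1,1,1,1,1).

Reading off H_k = ker ∂_k / im ∂_{k+1}:

  H_0: rank C_0 − rank ∂_1 = 7 − 6 = 1, and the invariant factors of ∂_1 are all 1, so H_0 ≅ Z.

H_0 = Z.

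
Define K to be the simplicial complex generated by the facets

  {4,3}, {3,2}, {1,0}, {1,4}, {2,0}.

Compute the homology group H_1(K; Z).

H_1 = Z.

K has 5 vertices, 5 edges.
rank ∂_1 = 4, rank ∂_2 = 0 ⇒ b_1 = 5 − 4 − 0 = 1. So H_1 ≅ Z.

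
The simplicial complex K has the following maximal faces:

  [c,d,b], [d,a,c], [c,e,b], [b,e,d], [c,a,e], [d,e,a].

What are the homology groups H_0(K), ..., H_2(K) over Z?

Take the total order a < b < c < d < e on the vertex set. Then K (dimension 2) consists of the simplices:

  0-simplices (5): a, b, c, d, e
  1-simplices (9): ac, ad, ae, bc, bd, be, cd, ce, de
  2-simplices (6): acd, ace, ade, bcd, bce, bde

so the chain groups are C_0 ≅ Z^5, C_1 ≅ Z^9, C_2 ≅ Z^6.

∂_1: C_1 → C_0 maps an edge to its endpoints' difference, ∂[p,q] = q − p.
The resulting 5×9 matrix has rank 4, and its Smith normal form has invariant factors (1,1,1,1).

∂_2: C_2 → C_1 acts by ∂[p,q,r] = [q,r] − [p,r] + [p,q]. For instance
  ∂bce = ce − be + bc,
  ∂acd = cd − ad + ac.
The resulting 9×6 matrix has rank 5, and its Smith normal form has invariant factors (1,1,1,1,1).

From H_k ≅ ker(∂_k) / im(∂_{k+1}) we obtain:

  H_0: rank C_0 − rank ∂_1 = 5 − 4 = 1, and the invariant factors of ∂_1 are all 1, so H_0 ≅ Z.
  H_1: rank ker ∂_1 − rank ∂_2 = (9 − 4) − 5 = 0, and the invariant factors of ∂_2 are all 1, so H_1 ≅ 0.
  H_2: rank ker ∂_2 − rank ∂_3 = (6 − 5) − 0 = 1, and there is no ∂_3, so H_2 ≅ Z.

As a check, the Euler characteristic is 5 − 9 + 6 = 2, which agrees with 1 − 0 + 1 = 2.
(K is a triangulation of the 2-sphere S^2.)

H_0 = Z,  H_1 = 0,  H_2 = Z.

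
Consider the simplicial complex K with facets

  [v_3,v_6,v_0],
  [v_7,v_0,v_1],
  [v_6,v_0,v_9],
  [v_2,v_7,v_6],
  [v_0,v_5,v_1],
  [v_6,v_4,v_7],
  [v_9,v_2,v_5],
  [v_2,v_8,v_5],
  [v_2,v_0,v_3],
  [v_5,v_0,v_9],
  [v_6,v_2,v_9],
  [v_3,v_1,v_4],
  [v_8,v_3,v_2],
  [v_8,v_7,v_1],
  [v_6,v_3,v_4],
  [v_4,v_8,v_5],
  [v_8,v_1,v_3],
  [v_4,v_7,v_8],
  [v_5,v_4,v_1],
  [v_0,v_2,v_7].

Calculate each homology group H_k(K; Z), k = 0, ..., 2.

We work with the vertex ordering v_0 < v_1 < v_2 < v_3 < v_4 < v_5 < v_6 < v_7 < v_8 < v_9. The simplices of K, each written with vertices in increasing order, are:

  0-simplices (10): [v_0], [v_1], [v_2], [v_3], [v_4], [v_5], [v_6], [v_7], [v_8], [v_9]
  1-simplices (30): (30 of them)
  2-simplices (20): (20 of them)

Hence C_0 ≅ Z^10, C_1 ≅ Z^30, C_2 ≅ Z^20.

∂_1: C_1 → C_0 is given by ∂[p,q] = [q] − [p]. For instance
  ∂[v_0,v_2] = [v_2] − [v_0].
This gives a 10×30 integer matrix of rank 9; reducing to Smith normal form yields diagonal entries (1,1,1,1,1,1,1,1,1).

Boundary ∂_2: C_2 → C_1 sends each 2-simplex [p,q,r] to [q,r] − [p,r] + [p,q]. For instance
  ∂[v_2,v_3,v_8] = [v_3,v_8] − [v_2,v_8] + [v_2,v_3],
  ∂[v_1,v_3,v_4] = [v_3,v_4] − [v_1,v_4] + [v_1,v_3].
The 30×20 boundary matrix has rank 20 and Smith normal form diag(1,1,1,1,1,1,1,1,1,1,1,1,1,1,1,1,1,1,1,2).

Computing H_k = (kernel of ∂_k) / (image of ∂_{k+1}):

  H_0: rank C_0 − rank ∂_1 = 10 − 9 = 1, and the invariant factors of ∂_1 are all 1, so H_0 ≅ Z.
  H_1: rank ker ∂_1 − rank ∂_2 = (30 − 9) − 20 = 1, and ∂_2 has invariant factor 2 > 1, so H_1 ≅ Z × Z/2.
  H_2: rank ker ∂_2 − rank ∂_3 = (20 − 20) − 0 = 0, and there is no ∂_3, so H_2 ≅ 0.

H_0 ≅ Z,  H_1 ≅ Z × Z/2,  H_2 = 0.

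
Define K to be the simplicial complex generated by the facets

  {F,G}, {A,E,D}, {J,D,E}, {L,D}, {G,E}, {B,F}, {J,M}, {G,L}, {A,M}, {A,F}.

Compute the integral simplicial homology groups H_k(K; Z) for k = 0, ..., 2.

H_0 ≅ Z,  H_1 ≅ Z^3,  H_2 = 0.

Order the vertices as A < B < D < E < F < G < J < L < M. Listing each simplex with vertices in this order, K has dimension 2 with simplices:

  0-simplices (9): A, B, D, E, F, G, J, L, M
  1-simplices (13): AD, AE, AF, AM, BF, DE, DJ, DL, EG, EJ, FG, GL, JM
  2-simplices (2): ADE, DEJ

so the chain groups are C_0 ≅ Z^9, C_1 ≅ Z^13, C_2 ≅ Z^2.

Boundary ∂_1: C_1 → C_0 is given by ∂[p,q] = [q] − [p]. For instance
  ∂GL = L − G.
The resulting 9×13 matrix has rank 8, and its Smith normal form has invariant factors (1,1,1,1,1,1,1,1).

The boundary map ∂_2: C_2 → C_1 acts by ∂[p,q,r] = [q,r] − [p,r] + [p,q]. For instance
  ∂ADE = DE − AE + AD,
  ∂DEJ = EJ − DJ + DE.
This gives a 13×2 integer matrix of rank 2; reducing to Smith normal form yields diagonal entries (1,1).

From H_k ≅ ker(∂_k) / im(∂_{k+1}) we obtain:

  H_0: rank C_0 − rank ∂_1 = 9 − 8 = 1, and the invariant factors of ∂_1 are all 1, so H_0 = Z.
  H_1: rank ker ∂_1 − rank ∂_2 = (13 − 8) − 2 = 3, and the invariant factors of ∂_2 are all 1, so H_1 = Z^3.
  H_2: rank ker ∂_2 − rank ∂_3 = (2 − 2) − 0 = 0, and there is no ∂_3, so H_2 = 0.

As a check, the Euler characteristic is 9 − 13 + 2 = -2, which agrees with 1 − 3 + 0 = -2.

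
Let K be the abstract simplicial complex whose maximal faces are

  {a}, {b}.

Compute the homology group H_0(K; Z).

Take the total order a < b on the vertex set. Then K (dimension 0) consists of the simplices:

  0-simplices (2): a, b

so the chain groups are C_0 ≅ Z^2.

Computing H_k = (kernel of ∂_k) / (image of ∂_{k+1}):

  H_0: rank C_0 − rank ∂_1 = 2 − 0 = 2, and there is no ∂_1, so H_0 ≅ Z^2.

(K is a triangulation of a set of 2 points.)

H_0 = Z^2.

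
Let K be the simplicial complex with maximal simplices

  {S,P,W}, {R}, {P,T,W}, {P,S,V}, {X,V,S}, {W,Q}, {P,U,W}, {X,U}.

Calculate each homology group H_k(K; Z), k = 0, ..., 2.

Order the vertices as P < Q < R < S < T < U < V < W < X. Listing each simplex with vertices in this order, K has dimension 2 with simplices:

  0-simplices (9): P, Q, R, S, T, U, V, W, X
  1-simplices (13): PS, PT, PU, PV, PW, QW, SV, SW, SX, TW, UW, UX, VX
  2-simplices (5): PSV, PSW, PTW, PUW, SVX

Hence C_0 ≅ Z^9, C_1 ≅ Z^13, C_2 ≅ Z^5.

∂_1: C_1 → C_0 maps an edge to its endpoints' difference, ∂[p,q] = q − p.
The resulting 9×13 matrix has rank 7, and its Smith normal form has invariant factors (1,1,1,1,1,1,1).

∂_2: C_2 → C_1 sends each 2-simplex [p,q,r] to [q,r] − [p,r] + [p,q]. For instance
  ∂PTW = TW − PW + PT,
  ∂PUW = UW − PW + PU.
The resulting 13×5 matrix has rank 5, and its Smith normal form has invariant factors (1,1,1,1,1).

Now H_k = ker ∂_k / im ∂_{k+1}, so:

  H_0: rank C_0 − rank ∂_1 = 9 − 7 = 2, and the invariant factors of ∂_1 are all 1, so H_0 ≅ Z^2.
  H_1: rank ker ∂_1 − rank ∂_2 = (13 − 7) − 5 = 1, and the invariant factors of ∂_2 are all 1, so H_1 ≅ Z.
  H_2: rank ker ∂_2 − rank ∂_3 = (5 − 5) − 0 = 0, and there is no ∂_3, so H_2 ≅ 0.

As a check, the Euler characteristic is 9 − 13 + 5 = 1, which agrees with 2 − 1 + 0 = 1.

H_0 ≅ Z^2,  H_1 ≅ Z,  H_2 = 0.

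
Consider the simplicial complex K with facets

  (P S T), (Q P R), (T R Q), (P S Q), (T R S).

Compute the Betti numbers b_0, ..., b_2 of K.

b_0 = 1, b_1 = 1, b_2 = 0.

Fix the vertex order P < Q < R < S < T and write every simplex with vertices in increasing order. Then dim K = 2 and the simplices of K are:

  0-simplices (5): P, Q, R, S, T
  1-simplices (10): PQ, PR, PS, PT, QR, QS, QT, RS, RT, ST
  2-simplices (5): PQR, PQS, PST, QRT, RST

Hence C_0 ≅ Z^5, C_1 ≅ Z^10, C_2 ≅ Z^5.

∂_1: C_1 → C_0 sends each edge [p,q] (with p < q) to q − p.
The 5×10 boundary matrix has rank 4 and Smith normal form diag(1,1,1,1).

Boundary ∂_2: C_2 → C_1 acts by ∂[p,q,r] = [q,r] − [p,r] + [p,q]. For instance
  ∂PQS = QS − PS + PQ,
  ∂RST = ST − RT + RS.
The 10×5 boundary matrix has rank 5 and Smith normal form diag(1,1,1,1,1).

Now H_k = ker ∂_k / im ∂_{k+1}, so:

  H_0: rank C_0 − rank ∂_1 = 5 − 4 = 1, and the invariant factors of ∂_1 are all 1, so H_0 = Z.
  H_1: rank ker ∂_1 − rank ∂_2 = (10 − 4) − 5 = 1, and the invariant factors of ∂_2 are all 1, so H_1 = Z.
  H_2: rank ker ∂_2 − rank ∂_3 = (5 − 5) − 0 = 0, and there is no ∂_3, so H_2 = 0.

(K is a triangulation of the Möbius band.)

Hence the Betti numbers are b_0 = 1, b_1 = 1, b_2 = 0.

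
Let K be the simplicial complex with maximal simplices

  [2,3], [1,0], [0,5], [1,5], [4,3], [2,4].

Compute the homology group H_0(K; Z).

H_0 = Z^2.

Order the vertices as 0 < 1 < 2 < 3 < 4 < 5. Listing each simplex with vertices in this order, K has dimension 1 with simplices:

  0-simplices (6): [0], [1], [2], [3], [4], [5]
  1-simplices (6): [0,1], [0,5], [1,5], [2,3], [2,4], [3,4]

giving chain groups C_0 ≅ Z^6, C_1 ≅ Z^6.

∂_1: C_1 → C_0 maps an edge to its endpoints' difference, ∂[p,q] = q − p. For instance
  ∂[2,3] = [3] − [2].
As a 6×6 matrix over Z this has rank 4, with invariant factors (1,1,1,1).

From H_k ≅ ker(∂_k) / im(∂_{k+1}) we obtain:

  H_0: rank C_0 − rank ∂_1 = 6 − 4 = 2, and the invariant factors of ∂_1 are all 1, so H_0 ≅ Z^2.

(K is a triangulation of the disjoint union of the circle S^1 and the circle S^1.)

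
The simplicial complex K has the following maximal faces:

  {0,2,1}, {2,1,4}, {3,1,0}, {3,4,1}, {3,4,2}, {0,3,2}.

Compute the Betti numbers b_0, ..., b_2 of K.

b_0 = 1, b_1 = 0, b_2 = 1.

Order the vertices as 0 < 1 < 2 < 3 < 4. Listing each simplex with vertices in this order, K has dimension 2 with simplices:

  0-simplices (5): [0], [1], [2], [3], [4]
  1-simplices (9): [0,1], [0,2], [0,3], [1,2], [1,3], [1,4], [2,3], [2,4], [3,4]
  2-simplices (6): [0,1,2], [0,1,3], [0,2,3], [1,2,4], [1,3,4], [2,3,4]

Hence C_0 ≅ Z^5, C_1 ≅ Z^9, C_2 ≅ Z^6.

The boundary map ∂_1: C_1 → C_0 is given by ∂[p,q] = [q] − [p]. For instance
  ∂[2,4] = [4] − [2].
The resulting 5×9 matrix has rank 4, and its Smith normal form has invariant factors (1,1,1,1).

Boundary ∂_2: C_2 → C_1 acts by ∂[p,q,r] = [q,r] − [p,r] + [p,q]. For instance
  ∂[0,1,3] = [1,3] − [0,3] + [0,1],
  ∂[2,3,4] = [3,4] − [2,4] + [2,3].
As a 9×6 matrix over Z this has rank 5, with invariant factors (1,1,1,1,1).

Reading off H_k = ker ∂_k / im ∂_{k+1}:

  H_0: rank C_0 − rank ∂_1 = 5 − 4 = 1, and the invariant factors of ∂_1 are all 1, so H_0 ≅ Z.
  H_1: rank ker ∂_1 − rank ∂_2 = (9 − 4) − 5 = 0, and the invariant factors of ∂_2 are all 1, so H_1 ≅ 0.
  H_2: rank ker ∂_2 − rank ∂_3 = (6 − 5) − 0 = 1, and there is no ∂_3, so H_2 ≅ Z.

Hence the Betti numbers are b_0 = 1, b_1 = 0, b_2 = 1.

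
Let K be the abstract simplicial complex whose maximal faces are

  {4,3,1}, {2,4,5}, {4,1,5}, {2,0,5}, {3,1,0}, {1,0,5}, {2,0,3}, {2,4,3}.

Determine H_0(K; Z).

H_0 = Z.

Fix the vertex order 0 < 1 < 2 < 3 < 4 < 5 and write every simplex with vertices in increasing order. Then dim K = 2 and the simplices of K are:

  0-simplices (6): [0], [1], [2], [3], [4], [5]
  1-simplices (12): [0,1], [0,2], [0,3], [0,5], [1,3], [1,4], [1,5], [2,3], [2,4], [2,5], [3,4], [4,5]
  2-simplices (8): [0,1,3], [0,1,5], [0,2,3], [0,2,5], [1,3,4], [1,4,5], [2,3,4], [2,4,5]

Hence C_0 ≅ Z^6, C_1 ≅ Z^12, C_2 ≅ Z^8.

∂_1: C_1 → C_0 is given by ∂[p,q] = [q] − [p]. For instance
  ∂[0,3] = [3] − [0].
The resulting 6×12 matrix has rank 5, and its Smith normal form has invariant factors (1,1,1,1,1).

Boundary ∂_2: C_2 → C_1 maps a triangle to the signed sum of its edges. For instance
  ∂[2,3,4] = [3,4] − [2,4] + [2,3],
  ∂[1,4,5] = [4,5] − [1,5] + [1,4].
This gives a 12×8 integer matrix of rank 7; reducing to Smith normal form yields diagonal entries (1,1,1,1,1,1,1).

Now H_k = ker ∂_k / im ∂_{k+1}, so:

  H_0: rank C_0 − rank ∂_1 = 6 − 5 = 1, and the invariant factors of ∂_1 are all 1, so H_0 = Z.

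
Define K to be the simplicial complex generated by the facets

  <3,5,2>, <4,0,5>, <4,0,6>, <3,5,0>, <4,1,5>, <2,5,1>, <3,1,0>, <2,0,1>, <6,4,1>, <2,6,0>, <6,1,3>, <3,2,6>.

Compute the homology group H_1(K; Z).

H_1 ≅ Z/2.

Order the vertices as 0 < 1 < 2 < 3 < 4 < 5 < 6. Listing each simplex with vertices in this order, K has dimension 2 with simplices:

  0-simplices (7): [0], [1], [2], [3], [4], [5], [6]
  1-simplices (18): [0,1], [0,2], [0,3], [0,4], [0,5], [0,6], [1,2], [1,3], [1,4], [1,5], [1,6], [2,3], [2,5], [2,6], [3,5], [3,6], [4,5], [4,6]
  2-simplices (12): [0,1,2], [0,1,3], [0,2,6], [0,3,5], [0,4,5], [0,4,6], [1,2,5], [1,3,6], [1,4,5], [1,4,6], [2,3,5], [2,3,6]

Hence C_0 ≅ Z^7, C_1 ≅ Z^18, C_2 ≅ Z^12.

Boundary ∂_1: C_1 → C_0 maps an edge to its endpoints' difference, ∂[p,q] = q − p. For instance
  ∂[0,5] = [5] − [0].
This gives a 7×18 integer matrix of rank 6; reducing to Smith normal form yields diagonal entries (1,1,1,1,1,1).

Boundary ∂_2: C_2 → C_1 acts by ∂[p,q,r] = [q,r] − [p,r] + [p,q]. For instance
  ∂[0,1,2] = [1,2] − [0,2] + [0,1],
  ∂[1,2,5] = [2,5] − [1,5] + [1,2].
The resulting 18×12 matrix has rank 12, and its Smith normal form has invariant factors (1,1,1,1,1,1,1,1,1,1,1,2).

Reading off H_k = ker ∂_k / im ∂_{k+1}:

  H_1: rank ker ∂_1 − rank ∂_2 = (18 − 6) − 12 = 0, and ∂_2 has invariant factor 2 > 1, so H_1 = Z/2.

(K is a triangulation of the real projective plane RP^2.)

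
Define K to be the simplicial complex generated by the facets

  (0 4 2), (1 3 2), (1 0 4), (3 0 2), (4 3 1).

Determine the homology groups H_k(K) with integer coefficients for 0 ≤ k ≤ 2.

We work with the vertex ordering 0 < 1 < 2 < 3 < 4. The simplices of K, each written with vertices in increasing order, are:

  0-simplices (5): [0], [1], [2], [3], [4]
  1-simplices (10): [0,1], [0,2], [0,3], [0,4], [1,2], [1,3], [1,4], [2,3], [2,4], [3,4]
  2-simplices (5): [0,1,4], [0,2,3], [0,2,4], [1,2,3], [1,3,4]

giving chain groups C_0 ≅ Z^5, C_1 ≅ Z^10, C_2 ≅ Z^5.

∂_1: C_1 → C_0 maps an edge to its endpoints' difference, ∂[p,q] = q − p. For instance
  ∂[1,4] = [4] − [1].
As a 5×10 matrix over Z this has rank 4, with invariant factors (1,1,1,1).

The boundary map ∂_2: C_2 → C_1 acts by ∂[p,q,r] = [q,r] − [p,r] + [p,q]. For instance
  ∂[0,2,4] = [2,4] − [0,4] + [0,2],
  ∂[0,2,3] = [2,3] − [0,3] + [0,2].
This gives a 10×5 integer matrix of rank 5; reducing to Smith normal form yields diagonal entries (1,1,1,1,1).

From H_k ≅ ker(∂_k) / im(∂_{k+1}) we obtain:

  H_0: rank C_0 − rank ∂_1 = 5 − 4 = 1, and the invariant factors of ∂_1 are all 1, so H_0 ≅ Z.
  H_1: rank ker ∂_1 − rank ∂_2 = (10 − 4) − 5 = 1, and the invariant factors of ∂_2 are all 1, so H_1 ≅ Z.
  H_2: rank ker ∂_2 − rank ∂_3 = (5 − 5) − 0 = 0, and there is no ∂_3, so H_2 ≅ 0.

H_0 = Z,  H_1 = Z,  H_2 = 0.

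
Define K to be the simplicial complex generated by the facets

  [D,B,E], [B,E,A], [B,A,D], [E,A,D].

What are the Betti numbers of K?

b_0 = 1, b_1 = 0, b_2 = 1.

We work with the vertex ordering A < B < D < E. The simplices of K, each written with vertices in increasing order, are:

  0-simplices (4): A, B, D, E
  1-simplices (6): AB, AD, AE, BD, BE, DE
  2-simplices (4): ABD, ABE, ADE, BDE

giving chain groups C_0 ≅ Z^4, C_1 ≅ Z^6, C_2 ≅ Z^4.

∂_1: C_1 → C_0 sends each edge [p,q] (with p < q) to q − p.
This gives a 4×6 integer matrix of rank 3; reducing to Smith normal form yields diagonal entries (1,1,1).

∂_2: C_2 → C_1 maps a triangle to the signed sum of its edges. For instance
  ∂ADE = DE − AE + AD,
  ∂ABE = BE − AE + AB.
The 6×4 boundary matrix has rank 3 and Smith normal form diag(1,1,1).

Reading off H_k = ker ∂_k / im ∂_{k+1}:

  H_0: rank C_0 − rank ∂_1 = 4 − 3 = 1, and the invariant factors of ∂_1 are all 1, so H_0 ≅ Z.
  H_1: rank ker ∂_1 − rank ∂_2 = (6 − 3) − 3 = 0, and the invariant factors of ∂_2 are all 1, so H_1 ≅ 0.
  H_2: rank ker ∂_2 − rank ∂_3 = (4 − 3) − 0 = 1, and there is no ∂_3, so H_2 ≅ Z.

(K is a triangulation of the 2-sphere S^2.)

Hence the Betti numbers are b_0 = 1, b_1 = 0, b_2 = 1.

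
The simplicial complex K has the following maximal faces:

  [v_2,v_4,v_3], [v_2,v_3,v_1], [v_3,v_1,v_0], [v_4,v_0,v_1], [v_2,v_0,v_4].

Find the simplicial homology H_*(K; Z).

H_0 = Z,  H_1 = Z,  H_2 = 0.

Fix the vertex order v_0 < v_1 < v_2 < v_3 < v_4 and write every simplex with vertices in increasing order. Then dim K = 2 and the simplices of K are:

  0-simplices (5): [v_0], [v_1], [v_2], [v_3], [v_4]
  1-simplices (10): [v_0,v_1], [v_0,v_2], [v_0,v_3], [v_0,v_4], [v_1,v_2], [v_1,v_3], [v_1,v_4], [v_2,v_3], [v_2,v_4], [v_3,v_4]
  2-simplices (5): [v_0,v_1,v_3], [v_0,v_1,v_4], [v_0,v_2,v_4], [v_1,v_2,v_3], [v_2,v_3,v_4]

Hence C_0 ≅ Z^5, C_1 ≅ Z^10, C_2 ≅ Z^5.

The boundary map ∂_1: C_1 → C_0 is given by ∂[p,q] = [q] − [p].
The 5×10 boundary matrix has rank 4 and Smith normal form diag(1,1,1,1).

∂_2: C_2 → C_1 sends each 2-simplex [p,q,r] to [q,r] − [p,r] + [p,q]. For instance
  ∂[v_0,v_1,v_3] = [v_1,v_3] − [v_0,v_3] + [v_0,v_1],
  ∂[v_1,v_2,v_3] = [v_2,v_3] − [v_1,v_3] + [v_1,v_2].
As a 10×5 matrix over Z this has rank 5, with invariant factors (1,1,1,1,1).

Now H_k = ker ∂_k / im ∂_{k+1}, so:

  H_0: rank C_0 − rank ∂_1 = 5 − 4 = 1, and the invariant factors of ∂_1 are all 1, so H_0 ≅ Z.
  H_1: rank ker ∂_1 − rank ∂_2 = (10 − 4) − 5 = 1, and the invariant factors of ∂_2 are all 1, so H_1 ≅ Z.
  H_2: rank ker ∂_2 − rank ∂_3 = (5 − 5) − 0 = 0, and there is no ∂_3, so H_2 ≅ 0.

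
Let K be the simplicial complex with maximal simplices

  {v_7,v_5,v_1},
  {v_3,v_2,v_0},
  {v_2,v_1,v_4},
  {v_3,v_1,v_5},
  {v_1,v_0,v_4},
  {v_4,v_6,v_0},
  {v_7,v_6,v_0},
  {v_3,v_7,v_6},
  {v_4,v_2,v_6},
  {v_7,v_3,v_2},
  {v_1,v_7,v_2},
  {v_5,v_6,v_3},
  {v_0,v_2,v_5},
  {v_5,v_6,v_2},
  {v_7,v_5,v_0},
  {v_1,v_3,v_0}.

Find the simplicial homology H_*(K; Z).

Fix the vertex order v_0 < v_1 < v_2 < v_3 < v_4 < v_5 < v_6 < v_7 and write every simplex with vertices in increasing order. Then dim K = 2 and the simplices of K are:

  0-simplices (8): [v_0], [v_1], [v_2], [v_3], [v_4], [v_5], [v_6], [v_7]
  1-simplices (24): (24 of them)
  2-simplices (16): (16 of them)

so the chain groups are C_0 ≅ Z^8, C_1 ≅ Z^24, C_2 ≅ Z^16.

Boundary ∂_1: C_1 → C_0 maps an edge to its endpoints' difference, ∂[p,q] = q − p.
This gives a 8×24 integer matrix of rank 7; reducing to Smith normal form yields diagonal entries (1,1,1,1,1,1,1).

The boundary map ∂_2: C_2 → C_1 acts by ∂[p,q,r] = [q,r] − [p,r] + [p,q]. For instance
  ∂[v_1,v_3,v_5] = [v_3,v_5] − [v_1,v_5] + [v_1,v_3],
  ∂[v_2,v_3,v_7] = [v_3,v_7] − [v_2,v_7] + [v_2,v_3].
The 24×16 boundary matrix has rank 15 and Smith normal form diag(1,1,1,1,1,1,1,1,1,1,1,1,1,1,1).

Reading off H_k = ker ∂_k / im ∂_{k+1}:

  H_0: rank C_0 − rank ∂_1 = 8 − 7 = 1, and the invariant factors of ∂_1 are all 1, so H_0 = Z.
  H_1: rank ker ∂_1 − rank ∂_2 = (24 − 7) − 15 = 2, and the invariant factors of ∂_2 are all 1, so H_1 = Z^2.
  H_2: rank ker ∂_2 − rank ∂_3 = (16 − 15) − 0 = 1, and there is no ∂_3, so H_2 = Z.

(K is a triangulation of the torus T^2.)

H_0 ≅ Z,  H_1 ≅ Z^2,  H_2 ≅ Z.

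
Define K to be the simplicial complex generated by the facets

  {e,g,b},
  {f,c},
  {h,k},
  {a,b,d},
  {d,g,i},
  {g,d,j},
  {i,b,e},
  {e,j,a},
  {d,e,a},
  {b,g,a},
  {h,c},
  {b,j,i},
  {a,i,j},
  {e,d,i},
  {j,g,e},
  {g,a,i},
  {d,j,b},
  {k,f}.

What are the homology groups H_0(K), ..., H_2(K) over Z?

H_0 = Z^2,  H_1 = Z^3,  H_2 = Z.

Take the total order a < b < c < d < e < f < g < h < i < j < k on the vertex set. Then K (dimension 2) consists of the simplices:

  0-simplices (11): a, b, c, d, e, f, g, h, i, j, k
  1-simplices (25): ab, ad, ae, ag, ai, aj, bd, be, bg, bi, bj, cf, ch, de, dg, di, dj, eg, ei, ej, fk, gi, gj, hk, ij
  2-simplices (14): abd, abg, ade, aej, agi, aij, bdj, beg, bei, bij, dei, dgi, dgj, egj

giving chain groups C_0 ≅ Z^11, C_1 ≅ Z^25, C_2 ≅ Z^14.

∂_1: C_1 → C_0 sends each edge [p,q] (with p < q) to q − p.
As a 11×25 matrix over Z this has rank 9, with invariant factors (1,1,1,1,1,1,1,1,1).

The boundary map ∂_2: C_2 → C_1 maps a triangle to the signed sum of its edges. For instance
  ∂egj = gj − ej + eg,
  ∂dgj = gj − dj + dg.
The 25×14 boundary matrix has rank 13 and Smith normal form diag(1,1,1,1,1,1,1,1,1,1,1,1,1).

Computing H_k = (kernel of ∂_k) / (image of ∂_{k+1}):

  H_0: rank C_0 − rank ∂_1 = 11 − 9 = 2, and the invariant factors of ∂_1 are all 1, so H_0 ≅ Z^2.
  H_1: rank ker ∂_1 − rank ∂_2 = (25 − 9) − 13 = 3, and the invariant factors of ∂_2 are all 1, so H_1 ≅ Z^3.
  H_2: rank ker ∂_2 − rank ∂_3 = (14 − 13) − 0 = 1, and there is no ∂_3, so H_2 ≅ Z.

As a check, the Euler characteristic is 11 − 25 + 14 = 0, which agrees with 2 − 3 + 1 = 0.
(K is a triangulation of the disjoint union of the torus T^2 and the circle S^1.)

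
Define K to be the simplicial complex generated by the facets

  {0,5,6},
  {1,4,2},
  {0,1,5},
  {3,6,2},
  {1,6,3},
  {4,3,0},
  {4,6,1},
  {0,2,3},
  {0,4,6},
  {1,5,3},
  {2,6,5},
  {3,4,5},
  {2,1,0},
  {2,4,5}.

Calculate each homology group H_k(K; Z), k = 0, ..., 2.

H_0 = Z,  H_1 = Z^2,  H_2 = Z.

We work with the vertex ordering 0 < 1 < 2 < 3 < 4 < 5 < 6. The simplices of K, each written with vertices in increasing order, are:

  0-simplices (7): [0], [1], [2], [3], [4], [5], [6]
  1-simplices (21): [0,1], [0,2], [0,3], [0,4], [0,5], [0,6], [1,2], [1,3], [1,4], [1,5], [1,6], [2,3], [2,4], [2,5], [2,6], [3,4], [3,5], [3,6], [4,5], [4,6], [5,6]
  2-simplices (14): [0,1,2], [0,1,5], [0,2,3], [0,3,4], [0,4,6], [0,5,6], [1,2,4], [1,3,5], [1,3,6], [1,4,6], [2,3,6], [2,4,5], [2,5,6], [3,4,5]

so the chain groups are C_0 ≅ Z^7, C_1 ≅ Z^21, C_2 ≅ Z^14.

Boundary ∂_1: C_1 → C_0 sends each edge [p,q] (with p < q) to q − p.
This gives a 7×21 integer matrix of rank 6; reducing to Smith normal form yields diagonal entries (1,1,1,1,1,1).

Boundary ∂_2: C_2 → C_1 maps a triangle to the signed sum of its edges. For instance
  ∂[0,1,2] = [1,2] − [0,2] + [0,1],
  ∂[2,4,5] = [4,5] − [2,5] + [2,4].
The resulting 21×14 matrix has rank 13, and its Smith normal form has invariant factors (1,1,1,1,1,1,1,1,1,1,1,1,1).

From H_k ≅ ker(∂_k) / im(∂_{k+1}) we obtain:

  H_0: rank C_0 − rank ∂_1 = 7 − 6 = 1, and the invariant factors of ∂_1 are all 1, so H_0 ≅ Z.
  H_1: rank ker ∂_1 − rank ∂_2 = (21 − 6) − 13 = 2, and the invariant factors of ∂_2 are all 1, so H_1 ≅ Z^2.
  H_2: rank ker ∂_2 − rank ∂_3 = (14 − 13) − 0 = 1, and there is no ∂_3, so H_2 ≅ Z.

As a check, the Euler characteristic is 7 − 21 + 14 = 0, which agrees with 1 − 2 + 1 = 0.
(K is a triangulation of the torus T^2.)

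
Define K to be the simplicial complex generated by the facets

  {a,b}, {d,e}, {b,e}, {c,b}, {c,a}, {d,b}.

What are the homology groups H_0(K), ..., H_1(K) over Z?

We work with the vertex ordering a < b < c < d < e. The simplices of K, each written with vertices in increasing order, are:

  0-simplices (5): a, b, c, d, e
  1-simplices (6): ab, ac, bc, bd, be, de

giving chain groups C_0 ≅ Z^5, C_1 ≅ Z^6.

∂_1: C_1 → C_0 is given by ∂[p,q] = [q] − [p]. For instance
  ∂ac = c − a.
The resulting 5×6 matrix has rank 4, and its Smith normal form has invariant factors (1,1,1,1).

Reading off H_k = ker ∂_k / im ∂_{k+1}:

  H_0: rank C_0 − rank ∂_1 = 5 − 4 = 1, and the invariant factors of ∂_1 are all 1, so H_0 ≅ Z.
  H_1: rank ker ∂_1 − rank ∂_2 = (6 − 4) − 0 = 2, and there is no ∂_2, so H_1 ≅ Z^2.

H_0 = Z,  H_1 = Z^2.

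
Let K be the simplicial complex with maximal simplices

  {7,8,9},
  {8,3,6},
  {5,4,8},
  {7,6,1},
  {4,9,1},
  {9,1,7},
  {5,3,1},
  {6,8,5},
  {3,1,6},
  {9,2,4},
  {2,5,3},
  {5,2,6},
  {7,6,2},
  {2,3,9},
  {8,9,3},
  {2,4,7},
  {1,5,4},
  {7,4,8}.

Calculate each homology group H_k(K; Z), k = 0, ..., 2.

Order the vertices as 1 < 2 < 3 < 4 < 5 < 6 < 7 < 8 < 9. Listing each simplex with vertices in this order, K has dimension 2 with simplices:

  0-simplices (9): [1], [2], [3], [4], [5], [6], [7], [8], [9]
  1-simplices (27): (27 of them)
  2-simplices (18): [1,3,5], [1,3,6], [1,4,5], [1,4,9], [1,6,7], [1,7,9], [2,3,5], [2,3,9], [2,4,7], [2,4,9], [2,5,6], [2,6,7], [3,6,8], [3,8,9], [4,5,8], [4,7,8], [5,6,8], [7,8,9]

giving chain groups C_0 ≅ Z^9, C_1 ≅ Z^27, C_2 ≅ Z^18.

The boundary map ∂_1: C_1 → C_0 maps an edge to its endpoints' difference, ∂[p,q] = q − p.
This gives a 9×27 integer matrix of rank 8; reducing to Smith normal form yields diagonal entries (1,1,1,1,1,1,1,1).

Boundary ∂_2: C_2 → C_1 acts by ∂[p,q,r] = [q,r] − [p,r] + [p,q]. For instance
  ∂[7,8,9] = [8,9] − [7,9] + [7,8],
  ∂[2,4,7] = [4,7] − [2,7] + [2,4].
The resulting 27×18 matrix has rank 18, and its Smith normal form has invariant factors (1,1,1,1,1,1,1,1,1,1,1,1,1,1,1,1,1,2).

Computing H_k = (kernel of ∂_k) / (image of ∂_{k+1}):

  H_0: rank C_0 − rank ∂_1 = 9 − 8 = 1, and the invariant factors of ∂_1 are all 1, so H_0 = Z.
  H_1: rank ker ∂_1 − rank ∂_2 = (27 − 8) − 18 = 1, and ∂_2 has invariant factor 2 > 1, so H_1 = Z ⊕ Z_2.
  H_2: rank ker ∂_2 − rank ∂_3 = (18 − 18) − 0 = 0, and there is no ∂_3, so H_2 = 0.

(K is a triangulation of the Klein bottle.)

H_0 ≅ Z,  H_1 ≅ Z ⊕ Z_2,  H_2 = 0.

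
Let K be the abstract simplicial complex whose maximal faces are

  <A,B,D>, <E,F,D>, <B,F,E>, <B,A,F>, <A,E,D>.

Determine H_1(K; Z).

Take the total order A < B < D < E < F on the vertex set. Then K (dimension 2) consists of the simplices:

  0-simplices (5): A, B, D, E, F
  1-simplices (10): AB, AD, AE, AF, BD, BE, BF, DE, DF, EF
  2-simplices (5): ABD, ABF, ADE, BEF, DEF

so the chain groups are C_0 ≅ Z^5, C_1 ≅ Z^10, C_2 ≅ Z^5.

∂_1: C_1 → C_0 maps an edge to its endpoints' difference, ∂[p,q] = q − p.
The resulting 5×10 matrix has rank 4, and its Smith normal form has invariant factors (1,1,1,1).

Boundary ∂_2: C_2 → C_1 maps a triangle to the signed sum of its edges. For instance
  ∂ADE = DE − AE + AD,
  ∂ABF = BF − AF + AB.
This gives a 10×5 integer matrix of rank 5; reducing to Smith normal form yields diagonal entries (1,1,1,1,1).

Reading off H_k = ker ∂_k / im ∂_{k+1}:

  H_1: rank ker ∂_1 − rank ∂_2 = (10 − 4) − 5 = 1, and the invariant factors of ∂_2 are all 1, so H_1 ≅ Z.

H_1 ≅ Z.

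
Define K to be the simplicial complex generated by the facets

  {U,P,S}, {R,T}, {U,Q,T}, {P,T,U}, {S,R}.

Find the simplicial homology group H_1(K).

H_1 ≅ Z.

Take the total order P < Q < R < S < T < U on the vertex set. Then K (dimension 2) consists of the simplices:

  0-simplices (6): P, Q, R, S, T, U
  1-simplices (9): PS, PT, PU, QT, QU, RS, RT, SU, TU
  2-simplices (3): PSU, PTU, QTU

giving chain groups C_0 ≅ Z^6, C_1 ≅ Z^9, C_2 ≅ Z^3.

Boundary ∂_1: C_1 → C_0 sends each edge [p,q] (with p < q) to q − p. For instance
  ∂TU = U − T.
The 6×9 boundary matrix has rank 5 and Smith normal form diag(1,1,1,1,1).

∂_2: C_2 → C_1 sends each 2-simplex [p,q,r] to [q,r] − [p,r] + [p,q]. For instance
  ∂PTU = TU − PU + PT,
  ∂PSU = SU − PU + PS.
The 9×3 boundary matrix has rank 3 and Smith normal form diag(1,1,1).

Now H_k = ker ∂_k / im ∂_{k+1}, so:

  H_1: rank ker ∂_1 − rank ∂_2 = (9 − 5) − 3 = 1, and the invariant factors of ∂_2 are all 1, so H_1 ≅ Z.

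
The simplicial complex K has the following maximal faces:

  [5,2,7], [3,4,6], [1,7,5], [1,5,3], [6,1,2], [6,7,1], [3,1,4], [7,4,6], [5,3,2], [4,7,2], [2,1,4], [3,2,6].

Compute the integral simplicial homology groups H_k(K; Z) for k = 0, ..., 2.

Take the total order 1 < 2 < 3 < 4 < 5 < 6 < 7 on the vertex set. Then K (dimension 2) consists of the simplices:

  0-simplices (7): [1], [2], [3], [4], [5], [6], [7]
  1-simplices (18): [1,2], [1,3], [1,4], [1,5], [1,6], [1,7], [2,3], [2,4], [2,5], [2,6], [2,7], [3,4], [3,5], [3,6], [4,6], [4,7], [5,7], [6,7]
  2-simplices (12): [1,2,4], [1,2,6], [1,3,4], [1,3,5], [1,5,7], [1,6,7], [2,3,5], [2,3,6], [2,4,7], [2,5,7], [3,4,6], [4,6,7]

Hence C_0 ≅ Z^7, C_1 ≅ Z^18, C_2 ≅ Z^12.

∂_1: C_1 → C_0 is given by ∂[p,q] = [q] − [p].
The 7×18 boundary matrix has rank 6 and Smith normal form diag(1,1,1,1,1,1).

Boundary ∂_2: C_2 → C_1 maps a triangle to the signed sum of its edges. For instance
  ∂[2,5,7] = [5,7] − [2,7] + [2,5],
  ∂[1,3,4] = [3,4] − [1,4] + [1,3].
The 18×12 boundary matrix has rank 12 and Smith normal form diag(1,1,1,1,1,1,1,1,1,1,1,2).

Computing H_k = (kernel of ∂_k) / (image of ∂_{k+1}):

  H_0: rank C_0 − rank ∂_1 = 7 − 6 = 1, and the invariant factors of ∂_1 are all 1, so H_0 ≅ Z.
  H_1: rank ker ∂_1 − rank ∂_2 = (18 − 6) − 12 = 0, and ∂_2 has invariant factor 2 > 1, so H_1 ≅ Z/2.
  H_2: rank ker ∂_2 − rank ∂_3 = (12 − 12) − 0 = 0, and there is no ∂_3, so H_2 ≅ 0.

As a check, the Euler characteristic is 7 − 18 + 12 = 1, which agrees with 1 − 0 + 0 = 1.

H_0 ≅ Z,  H_1 ≅ Z/2,  H_2 = 0.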